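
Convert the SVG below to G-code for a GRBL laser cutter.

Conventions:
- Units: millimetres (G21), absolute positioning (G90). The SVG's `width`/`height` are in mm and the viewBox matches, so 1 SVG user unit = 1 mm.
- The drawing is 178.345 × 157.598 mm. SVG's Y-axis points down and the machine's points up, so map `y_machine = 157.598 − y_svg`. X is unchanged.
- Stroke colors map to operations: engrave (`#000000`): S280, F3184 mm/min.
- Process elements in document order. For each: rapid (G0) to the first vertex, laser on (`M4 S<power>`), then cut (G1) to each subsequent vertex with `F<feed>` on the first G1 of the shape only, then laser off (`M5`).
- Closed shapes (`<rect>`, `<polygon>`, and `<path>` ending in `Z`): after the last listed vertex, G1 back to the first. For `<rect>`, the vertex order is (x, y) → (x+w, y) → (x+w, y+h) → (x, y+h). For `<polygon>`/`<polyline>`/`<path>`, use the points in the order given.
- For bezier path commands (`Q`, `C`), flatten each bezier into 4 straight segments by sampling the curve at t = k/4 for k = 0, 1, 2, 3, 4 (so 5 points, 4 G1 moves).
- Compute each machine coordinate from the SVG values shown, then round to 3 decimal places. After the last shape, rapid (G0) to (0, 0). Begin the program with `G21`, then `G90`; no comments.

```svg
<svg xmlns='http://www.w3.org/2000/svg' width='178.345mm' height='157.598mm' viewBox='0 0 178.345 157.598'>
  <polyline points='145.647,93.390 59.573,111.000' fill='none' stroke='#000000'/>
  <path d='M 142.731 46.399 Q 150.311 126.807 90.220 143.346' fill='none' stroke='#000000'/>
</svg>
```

viewBox `0 0 178.345 157.598` with mm width/height → 1 unit = 1 mm. Flip: y_m = 157.598 − y_svg.

**Shape 1** — `<polyline>` line segment, stroke `#000000` → engrave (S280, F3184). Machine vertices: (145.647,64.208) → (59.573,46.598). Open path.

**Shape 2** — `<path>` quadratic bezier, stroke `#000000` → engrave (S280, F3184). Control points (SVG): P0=(142.731,46.399), P1=(150.311,126.807), P2=(90.220,143.346); sampled at t=k/4. Machine vertices: (142.731,111.199) → (142.292,74.987) → (133.393,46.758) → (116.036,26.513) → (90.220,14.252). Open path.

G21
G90
G0 X145.647 Y64.208
M4 S280
G1 X59.573 Y46.598 F3184
M5
G0 X142.731 Y111.199
M4 S280
G1 X142.292 Y74.987 F3184
G1 X133.393 Y46.758
G1 X116.036 Y26.513
G1 X90.220 Y14.252
M5
G0 X0.000 Y0.000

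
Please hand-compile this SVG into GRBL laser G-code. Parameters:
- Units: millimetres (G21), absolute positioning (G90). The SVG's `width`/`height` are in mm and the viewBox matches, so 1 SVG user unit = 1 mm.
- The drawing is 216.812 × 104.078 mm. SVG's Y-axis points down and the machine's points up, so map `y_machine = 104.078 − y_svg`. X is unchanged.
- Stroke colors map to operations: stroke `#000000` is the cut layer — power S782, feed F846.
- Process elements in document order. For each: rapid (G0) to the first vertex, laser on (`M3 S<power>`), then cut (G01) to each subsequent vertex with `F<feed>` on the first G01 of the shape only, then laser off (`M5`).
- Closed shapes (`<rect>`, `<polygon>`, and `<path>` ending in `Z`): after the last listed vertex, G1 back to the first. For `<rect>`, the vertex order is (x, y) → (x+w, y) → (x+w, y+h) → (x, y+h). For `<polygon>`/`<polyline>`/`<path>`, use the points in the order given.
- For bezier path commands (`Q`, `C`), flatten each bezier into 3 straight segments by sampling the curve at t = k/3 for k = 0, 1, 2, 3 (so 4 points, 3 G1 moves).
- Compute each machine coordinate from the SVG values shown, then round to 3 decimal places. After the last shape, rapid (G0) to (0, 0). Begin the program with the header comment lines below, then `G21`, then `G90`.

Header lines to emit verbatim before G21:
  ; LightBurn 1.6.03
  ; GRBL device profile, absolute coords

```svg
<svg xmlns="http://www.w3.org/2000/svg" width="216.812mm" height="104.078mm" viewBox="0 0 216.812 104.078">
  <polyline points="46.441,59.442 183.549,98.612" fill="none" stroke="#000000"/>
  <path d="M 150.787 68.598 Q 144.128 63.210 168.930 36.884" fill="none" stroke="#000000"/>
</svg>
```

1 u = 1 mm; y_m = 104.078 − y.

[1] `<polyline>` line segment, #000000→cut S782 F846: (46.441,44.636) → (183.549,5.466)

[2] `<path>` quadratic bezier, #000000→cut S782 F846: (150.787,35.480) → (149.843,41.398) → (155.891,51.970) → (168.930,67.194)

; LightBurn 1.6.03
; GRBL device profile, absolute coords
G21
G90
G0 X46.441 Y44.636
M3 S782
G01 X183.549 Y5.466 F846
M5
G0 X150.787 Y35.480
M3 S782
G01 X149.843 Y41.398 F846
G01 X155.891 Y51.970
G01 X168.930 Y67.194
M5
G0 X0.000 Y0.000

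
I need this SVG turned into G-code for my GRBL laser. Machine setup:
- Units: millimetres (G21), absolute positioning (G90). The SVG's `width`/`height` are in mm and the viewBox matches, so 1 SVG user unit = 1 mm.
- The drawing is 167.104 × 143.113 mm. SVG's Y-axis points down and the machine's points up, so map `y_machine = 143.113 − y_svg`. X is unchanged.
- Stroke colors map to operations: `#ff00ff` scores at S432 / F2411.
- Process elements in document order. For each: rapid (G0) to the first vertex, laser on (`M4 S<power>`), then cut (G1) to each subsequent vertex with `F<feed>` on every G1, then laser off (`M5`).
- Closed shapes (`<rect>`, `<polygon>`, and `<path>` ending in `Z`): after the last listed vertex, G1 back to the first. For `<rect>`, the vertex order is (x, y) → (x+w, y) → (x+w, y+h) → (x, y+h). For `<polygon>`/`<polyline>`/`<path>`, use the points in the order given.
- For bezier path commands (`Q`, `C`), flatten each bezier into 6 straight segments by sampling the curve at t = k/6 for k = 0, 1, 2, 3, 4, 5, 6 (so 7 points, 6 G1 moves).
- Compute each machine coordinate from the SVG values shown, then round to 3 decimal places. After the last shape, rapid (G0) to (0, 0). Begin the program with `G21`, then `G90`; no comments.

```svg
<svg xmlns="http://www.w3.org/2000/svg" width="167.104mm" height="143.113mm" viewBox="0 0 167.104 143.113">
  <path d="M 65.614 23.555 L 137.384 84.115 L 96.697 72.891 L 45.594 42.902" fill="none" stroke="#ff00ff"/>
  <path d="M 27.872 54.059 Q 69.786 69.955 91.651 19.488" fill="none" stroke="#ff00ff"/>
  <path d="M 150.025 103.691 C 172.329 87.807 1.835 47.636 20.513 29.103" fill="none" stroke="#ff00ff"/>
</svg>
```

G21
G90
G0 X65.614 Y119.558
M4 S432
G1 X137.384 Y58.998 F2411
G1 X96.697 Y70.222 F2411
G1 X45.594 Y100.211 F2411
M5
G0 X27.872 Y89.054
M4 S432
G1 X41.286 Y85.599 F2411
G1 X53.587 Y85.830 F2411
G1 X64.774 Y89.749 F2411
G1 X74.847 Y97.354 F2411
G1 X83.806 Y108.646 F2411
G1 X91.651 Y123.625 F2411
M5
G0 X150.025 Y39.422
M4 S432
G1 X146.879 Y49.175 F2411
G1 X122.210 Y61.701 F2411
G1 X86.629 Y75.723 F2411
G1 X50.745 Y89.965 F2411
G1 X25.170 Y103.153 F2411
G1 X20.513 Y114.010 F2411
M5
G0 X0.000 Y0.000

1 u = 1 mm; y_m = 143.113 − y.

[1] `<path>` open polyline, #ff00ff→score S432 F2411: (65.614,119.558) → (137.384,58.998) → (96.697,70.222) → (45.594,100.211)

[2] `<path>` quadratic bezier, #ff00ff→score S432 F2411: (27.872,89.054) → (41.286,85.599) → (53.587,85.830) → (64.774,89.749) → (74.847,97.354) → (83.806,108.646) → (91.651,123.625)

[3] `<path>` cubic bezier, #ff00ff→score S432 F2411: (150.025,39.422) → (146.879,49.175) → (122.210,61.701) → (86.629,75.723) → (50.745,89.965) → (25.170,103.153) → (20.513,114.010)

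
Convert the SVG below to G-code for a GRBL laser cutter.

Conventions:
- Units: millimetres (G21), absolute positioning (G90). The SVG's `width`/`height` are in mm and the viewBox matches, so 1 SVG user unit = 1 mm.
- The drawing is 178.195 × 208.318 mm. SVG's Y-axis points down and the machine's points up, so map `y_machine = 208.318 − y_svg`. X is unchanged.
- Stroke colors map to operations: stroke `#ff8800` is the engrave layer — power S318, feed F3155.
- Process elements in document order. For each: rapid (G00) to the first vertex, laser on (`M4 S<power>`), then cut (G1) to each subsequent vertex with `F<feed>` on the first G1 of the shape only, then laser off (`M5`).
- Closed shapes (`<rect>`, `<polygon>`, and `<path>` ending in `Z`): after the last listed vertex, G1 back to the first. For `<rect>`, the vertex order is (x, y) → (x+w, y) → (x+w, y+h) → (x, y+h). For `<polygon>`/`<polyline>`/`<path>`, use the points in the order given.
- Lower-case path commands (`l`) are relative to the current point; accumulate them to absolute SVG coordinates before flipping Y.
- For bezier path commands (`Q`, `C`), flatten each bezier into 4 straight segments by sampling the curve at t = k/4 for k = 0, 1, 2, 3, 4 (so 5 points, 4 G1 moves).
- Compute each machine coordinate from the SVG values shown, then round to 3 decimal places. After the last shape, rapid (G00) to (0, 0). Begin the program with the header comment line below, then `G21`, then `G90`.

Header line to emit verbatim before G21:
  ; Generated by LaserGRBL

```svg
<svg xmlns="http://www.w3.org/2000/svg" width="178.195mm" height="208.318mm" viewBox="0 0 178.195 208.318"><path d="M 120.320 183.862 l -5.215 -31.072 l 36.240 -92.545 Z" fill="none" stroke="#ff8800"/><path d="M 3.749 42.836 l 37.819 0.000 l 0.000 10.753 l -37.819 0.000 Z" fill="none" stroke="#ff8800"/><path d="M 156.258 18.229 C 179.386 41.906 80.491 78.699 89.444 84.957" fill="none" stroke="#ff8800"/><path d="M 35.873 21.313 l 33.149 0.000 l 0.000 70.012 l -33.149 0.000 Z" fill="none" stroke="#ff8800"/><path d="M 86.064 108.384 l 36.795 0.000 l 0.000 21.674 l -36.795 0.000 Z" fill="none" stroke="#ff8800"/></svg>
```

Since the viewBox matches the mm dimensions, user units are millimetres directly. The only transform is the Y-flip y_m = 208.318 − y_svg.

Shape 1 is a closed polygon drawn with `<path>`. Its stroke #ff8800 means engrave at S318, F3155. After flipping Y the toolpath is (120.320,24.456) → (115.105,55.528) → (151.345,148.073) → (120.320,24.456), returning to the start.

Shape 2 is a rectangle drawn with `<path>`. Its stroke #ff8800 means engrave at S318, F3155. After flipping Y the toolpath is (3.749,165.482) → (41.568,165.482) → (41.568,154.729) → (3.749,154.729) → (3.749,165.482), returning to the start.

Shape 3 is a cubic bezier drawn with `<path>`. Its stroke #ff8800 means engrave at S318, F3155. After flipping Y the toolpath is (156.258,190.089) → (154.316,170.554) → (128.167,150.193) → (99.359,133.098) → (89.444,123.361).

Shape 4 is a rectangle drawn with `<path>`. Its stroke #ff8800 means engrave at S318, F3155. After flipping Y the toolpath is (35.873,187.005) → (69.022,187.005) → (69.022,116.993) → (35.873,116.993) → (35.873,187.005), returning to the start.

Shape 5 is a rectangle drawn with `<path>`. Its stroke #ff8800 means engrave at S318, F3155. After flipping Y the toolpath is (86.064,99.934) → (122.859,99.934) → (122.859,78.260) → (86.064,78.260) → (86.064,99.934), returning to the start.

; Generated by LaserGRBL
G21
G90
G00 X120.320 Y24.456
M4 S318
G1 X115.105 Y55.528 F3155
G1 X151.345 Y148.073
G1 X120.320 Y24.456
M5
G00 X3.749 Y165.482
M4 S318
G1 X41.568 Y165.482 F3155
G1 X41.568 Y154.729
G1 X3.749 Y154.729
G1 X3.749 Y165.482
M5
G00 X156.258 Y190.089
M4 S318
G1 X154.316 Y170.554 F3155
G1 X128.167 Y150.193
G1 X99.359 Y133.098
G1 X89.444 Y123.361
M5
G00 X35.873 Y187.005
M4 S318
G1 X69.022 Y187.005 F3155
G1 X69.022 Y116.993
G1 X35.873 Y116.993
G1 X35.873 Y187.005
M5
G00 X86.064 Y99.934
M4 S318
G1 X122.859 Y99.934 F3155
G1 X122.859 Y78.260
G1 X86.064 Y78.260
G1 X86.064 Y99.934
M5
G00 X0.000 Y0.000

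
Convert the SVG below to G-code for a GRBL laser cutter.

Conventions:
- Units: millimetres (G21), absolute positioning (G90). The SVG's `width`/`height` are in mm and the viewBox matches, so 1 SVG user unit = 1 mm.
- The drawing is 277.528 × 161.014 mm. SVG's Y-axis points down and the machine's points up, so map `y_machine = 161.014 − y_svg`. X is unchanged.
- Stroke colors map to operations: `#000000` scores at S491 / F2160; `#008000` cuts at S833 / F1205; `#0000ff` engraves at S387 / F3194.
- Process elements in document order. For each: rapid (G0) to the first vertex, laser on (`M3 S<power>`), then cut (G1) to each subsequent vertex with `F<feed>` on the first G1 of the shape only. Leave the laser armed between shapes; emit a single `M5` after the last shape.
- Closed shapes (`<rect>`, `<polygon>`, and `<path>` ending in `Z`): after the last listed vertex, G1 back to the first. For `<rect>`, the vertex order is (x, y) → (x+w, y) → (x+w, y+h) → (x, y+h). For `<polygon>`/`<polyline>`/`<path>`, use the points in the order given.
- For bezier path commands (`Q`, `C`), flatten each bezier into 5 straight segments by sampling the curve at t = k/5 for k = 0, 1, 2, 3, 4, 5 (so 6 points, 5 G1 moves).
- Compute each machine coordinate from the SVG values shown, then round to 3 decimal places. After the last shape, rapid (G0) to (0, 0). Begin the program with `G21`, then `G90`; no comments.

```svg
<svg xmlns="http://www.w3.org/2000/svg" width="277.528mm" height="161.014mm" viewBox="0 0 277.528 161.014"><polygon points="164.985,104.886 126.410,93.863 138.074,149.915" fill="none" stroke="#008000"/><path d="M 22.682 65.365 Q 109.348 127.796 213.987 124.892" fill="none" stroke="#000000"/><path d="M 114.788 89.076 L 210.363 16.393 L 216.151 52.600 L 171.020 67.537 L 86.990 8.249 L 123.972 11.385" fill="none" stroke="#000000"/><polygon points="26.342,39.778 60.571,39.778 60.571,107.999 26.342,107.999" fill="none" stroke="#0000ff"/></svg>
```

G21
G90
G0 X164.985 Y56.128
M3 S833
G1 X126.410 Y67.151 F1205
G1 X138.074 Y11.099
G1 X164.985 Y56.128
G0 X22.682 Y95.649
M3 S491
G1 X58.067 Y73.290 F2160
G1 X94.890 Y56.158
G1 X133.151 Y44.252
G1 X172.850 Y37.574
G1 X213.987 Y36.122
G0 X114.788 Y71.938
M3 S491
G1 X210.363 Y144.621 F2160
G1 X216.151 Y108.414
G1 X171.020 Y93.477
G1 X86.990 Y152.765
G1 X123.972 Y149.629
G0 X26.342 Y121.236
M3 S387
G1 X60.571 Y121.236 F3194
G1 X60.571 Y53.015
G1 X26.342 Y53.015
G1 X26.342 Y121.236
M5
G0 X0.000 Y0.000

1 u = 1 mm; y_m = 161.014 − y.

[1] `<polygon>` closed polygon, #008000→cut S833 F1205: (164.985,56.128) → (126.410,67.151) → (138.074,11.099) → (164.985,56.128) (closed)

[2] `<path>` quadratic bezier, #000000→score S491 F2160: (22.682,95.649) → (58.067,73.290) → (94.890,56.158) → (133.151,44.252) → (172.850,37.574) → (213.987,36.122)

[3] `<path>` open polyline, #000000→score S491 F2160: (114.788,71.938) → (210.363,144.621) → (216.151,108.414) → (171.020,93.477) → (86.990,152.765) → (123.972,149.629)

[4] `<polygon>` rectangle, #0000ff→engrave S387 F3194: (26.342,121.236) → (60.571,121.236) → (60.571,53.015) → (26.342,53.015) → (26.342,121.236) (closed)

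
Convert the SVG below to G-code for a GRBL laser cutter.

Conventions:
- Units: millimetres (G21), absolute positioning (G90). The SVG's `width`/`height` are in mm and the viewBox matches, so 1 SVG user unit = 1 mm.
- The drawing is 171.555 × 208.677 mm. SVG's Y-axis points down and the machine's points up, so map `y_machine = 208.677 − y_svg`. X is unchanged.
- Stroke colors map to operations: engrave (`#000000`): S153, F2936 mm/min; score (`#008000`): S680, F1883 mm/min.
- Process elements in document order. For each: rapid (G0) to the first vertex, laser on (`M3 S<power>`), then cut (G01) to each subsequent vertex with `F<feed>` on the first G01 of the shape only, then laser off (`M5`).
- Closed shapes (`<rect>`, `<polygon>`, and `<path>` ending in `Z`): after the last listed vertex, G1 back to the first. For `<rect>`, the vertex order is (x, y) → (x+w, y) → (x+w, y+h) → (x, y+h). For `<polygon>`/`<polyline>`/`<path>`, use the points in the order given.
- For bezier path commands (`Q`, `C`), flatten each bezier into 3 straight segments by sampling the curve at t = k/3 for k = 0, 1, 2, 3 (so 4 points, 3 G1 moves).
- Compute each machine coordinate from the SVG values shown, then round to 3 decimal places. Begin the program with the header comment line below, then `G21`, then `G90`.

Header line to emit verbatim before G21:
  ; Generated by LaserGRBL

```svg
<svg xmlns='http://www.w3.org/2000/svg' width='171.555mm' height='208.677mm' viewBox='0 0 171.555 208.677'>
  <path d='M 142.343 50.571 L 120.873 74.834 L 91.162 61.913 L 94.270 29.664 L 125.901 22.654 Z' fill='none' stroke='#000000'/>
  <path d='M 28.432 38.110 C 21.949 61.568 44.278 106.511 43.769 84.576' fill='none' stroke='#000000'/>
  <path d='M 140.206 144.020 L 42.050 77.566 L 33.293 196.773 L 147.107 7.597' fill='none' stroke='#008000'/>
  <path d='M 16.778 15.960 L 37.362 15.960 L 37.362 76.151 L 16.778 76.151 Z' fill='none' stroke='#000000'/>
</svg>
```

; Generated by LaserGRBL
G21
G90
G0 X142.343 Y158.106
M3 S153
G01 X120.873 Y133.843 F2936
G01 X91.162 Y146.764
G01 X94.270 Y179.013
G01 X125.901 Y186.023
G01 X142.343 Y158.106
M5
G0 X28.432 Y170.567
M3 S153
G01 X29.640 Y143.220 F2936
G01 X38.578 Y121.186
G01 X43.769 Y124.101
M5
G0 X140.206 Y64.657
M3 S680
G01 X42.050 Y131.111 F1883
G01 X33.293 Y11.904
G01 X147.107 Y201.080
M5
G0 X16.778 Y192.717
M3 S153
G01 X37.362 Y192.717 F2936
G01 X37.362 Y132.526
G01 X16.778 Y132.526
G01 X16.778 Y192.717
M5

viewBox `0 0 171.555 208.677` with mm width/height → 1 unit = 1 mm. Flip: y_m = 208.677 − y_svg.

**Shape 1** — `<path>` regular polygon, stroke `#000000` → engrave (S153, F2936). Machine vertices: (142.343,158.106) → (120.873,133.843) → (91.162,146.764) → (94.270,179.013) → (125.901,186.023) → (142.343,158.106). Closed: final G1 returns to the first vertex.

**Shape 2** — `<path>` cubic bezier, stroke `#000000` → engrave (S153, F2936). Control points (SVG): P0=(28.432,38.110), P1=(21.949,61.568), P2=(44.278,106.511), P3=(43.769,84.576); sampled at t=k/3. Machine vertices: (28.432,170.567) → (29.640,143.220) → (38.578,121.186) → (43.769,124.101). Open path.

**Shape 3** — `<path>` open polyline, stroke `#008000` → score (S680, F1883). Machine vertices: (140.206,64.657) → (42.050,131.111) → (33.293,11.904) → (147.107,201.080). Open path.

**Shape 4** — `<path>` rectangle, stroke `#000000` → engrave (S153, F2936). Machine vertices: (16.778,192.717) → (37.362,192.717) → (37.362,132.526) → (16.778,132.526) → (16.778,192.717). Closed: final G1 returns to the first vertex.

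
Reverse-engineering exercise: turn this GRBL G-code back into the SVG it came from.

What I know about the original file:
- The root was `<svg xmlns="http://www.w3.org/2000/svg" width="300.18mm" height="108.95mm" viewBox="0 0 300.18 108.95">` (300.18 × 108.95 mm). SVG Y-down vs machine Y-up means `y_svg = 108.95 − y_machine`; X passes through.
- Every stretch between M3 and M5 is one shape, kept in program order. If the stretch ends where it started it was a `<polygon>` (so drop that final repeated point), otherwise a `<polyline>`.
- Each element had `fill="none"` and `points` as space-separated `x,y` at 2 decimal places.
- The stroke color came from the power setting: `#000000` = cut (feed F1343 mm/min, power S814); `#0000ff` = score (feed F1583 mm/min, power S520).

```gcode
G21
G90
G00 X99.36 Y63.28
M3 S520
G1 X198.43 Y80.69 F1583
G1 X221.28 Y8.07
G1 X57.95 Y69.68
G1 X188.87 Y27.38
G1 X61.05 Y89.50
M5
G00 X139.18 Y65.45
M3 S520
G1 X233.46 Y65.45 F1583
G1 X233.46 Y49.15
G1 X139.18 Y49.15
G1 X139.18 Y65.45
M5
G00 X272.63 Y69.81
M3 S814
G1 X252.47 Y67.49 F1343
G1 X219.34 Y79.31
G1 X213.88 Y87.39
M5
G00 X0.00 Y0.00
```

Each laser-on run becomes one SVG element. Flip Y back into SVG space with y_svg = 108.95 − y_machine.

Run 1: the run's S520 means `#0000ff` (score). The run is open, so emit a `<polyline>` with points (Y-flipped): 99.36,45.67 198.43,28.26 221.28,100.88 57.95,39.27 188.87,81.57 61.05,19.45.

Run 2: power S520 maps to stroke `#0000ff` (score). The run returns to its start, so emit a `<polygon>` with points (Y-flipped): 139.18,43.50 233.46,43.50 233.46,59.80 139.18,59.80.

Run 3: the run's S814 means `#000000` (cut). The run is open, so emit a `<polyline>` with points (Y-flipped): 272.63,39.14 252.47,41.46 219.34,29.64 213.88,21.56.

<svg xmlns="http://www.w3.org/2000/svg" width="300.18mm" height="108.95mm" viewBox="0 0 300.18 108.95">
  <polyline points="99.36,45.67 198.43,28.26 221.28,100.88 57.95,39.27 188.87,81.57 61.05,19.45" fill="none" stroke="#0000ff"/>
  <polygon points="139.18,43.50 233.46,43.50 233.46,59.80 139.18,59.80" fill="none" stroke="#0000ff"/>
  <polyline points="272.63,39.14 252.47,41.46 219.34,29.64 213.88,21.56" fill="none" stroke="#000000"/>
</svg>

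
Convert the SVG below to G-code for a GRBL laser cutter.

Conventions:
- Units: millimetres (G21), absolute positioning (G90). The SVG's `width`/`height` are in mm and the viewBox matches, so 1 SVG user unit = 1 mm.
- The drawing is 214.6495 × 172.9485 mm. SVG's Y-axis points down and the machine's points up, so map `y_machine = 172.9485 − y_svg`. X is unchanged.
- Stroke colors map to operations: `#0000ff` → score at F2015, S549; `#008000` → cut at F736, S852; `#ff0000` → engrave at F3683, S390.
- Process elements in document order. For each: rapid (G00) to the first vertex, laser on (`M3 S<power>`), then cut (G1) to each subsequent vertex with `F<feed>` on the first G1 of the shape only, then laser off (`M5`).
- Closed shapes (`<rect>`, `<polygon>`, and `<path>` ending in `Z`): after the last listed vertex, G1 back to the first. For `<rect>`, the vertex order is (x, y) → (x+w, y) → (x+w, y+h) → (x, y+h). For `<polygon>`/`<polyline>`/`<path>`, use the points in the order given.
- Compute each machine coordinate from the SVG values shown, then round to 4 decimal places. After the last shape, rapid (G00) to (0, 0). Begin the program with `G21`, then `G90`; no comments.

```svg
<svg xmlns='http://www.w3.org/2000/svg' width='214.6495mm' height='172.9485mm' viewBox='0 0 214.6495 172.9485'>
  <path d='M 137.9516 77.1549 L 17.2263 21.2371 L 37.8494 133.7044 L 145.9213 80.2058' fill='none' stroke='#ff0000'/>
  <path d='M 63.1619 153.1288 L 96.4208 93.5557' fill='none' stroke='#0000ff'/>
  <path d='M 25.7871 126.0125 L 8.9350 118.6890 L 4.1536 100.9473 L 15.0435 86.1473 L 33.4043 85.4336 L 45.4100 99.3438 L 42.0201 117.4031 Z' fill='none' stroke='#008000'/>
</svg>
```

1 u = 1 mm; y_m = 172.9485 − y.

[1] `<path>` open polyline, #ff0000→engrave S390 F3683: (137.9516,95.7936) → (17.2263,151.7114) → (37.8494,39.2441) → (145.9213,92.7427)

[2] `<path>` line segment, #0000ff→score S549 F2015: (63.1619,19.8197) → (96.4208,79.3928)

[3] `<path>` regular polygon, #008000→cut S852 F736: (25.7871,46.9360) → (8.9350,54.2595) → (4.1536,72.0012) → (15.0435,86.8012) → (33.4043,87.5149) → (45.4100,73.6047) → (42.0201,55.5454) → (25.7871,46.9360) (closed)

G21
G90
G00 X137.9516 Y95.7936
M3 S390
G1 X17.2263 Y151.7114 F3683
G1 X37.8494 Y39.2441
G1 X145.9213 Y92.7427
M5
G00 X63.1619 Y19.8197
M3 S549
G1 X96.4208 Y79.3928 F2015
M5
G00 X25.7871 Y46.9360
M3 S852
G1 X8.9350 Y54.2595 F736
G1 X4.1536 Y72.0012
G1 X15.0435 Y86.8012
G1 X33.4043 Y87.5149
G1 X45.4100 Y73.6047
G1 X42.0201 Y55.5454
G1 X25.7871 Y46.9360
M5
G00 X0.0000 Y0.0000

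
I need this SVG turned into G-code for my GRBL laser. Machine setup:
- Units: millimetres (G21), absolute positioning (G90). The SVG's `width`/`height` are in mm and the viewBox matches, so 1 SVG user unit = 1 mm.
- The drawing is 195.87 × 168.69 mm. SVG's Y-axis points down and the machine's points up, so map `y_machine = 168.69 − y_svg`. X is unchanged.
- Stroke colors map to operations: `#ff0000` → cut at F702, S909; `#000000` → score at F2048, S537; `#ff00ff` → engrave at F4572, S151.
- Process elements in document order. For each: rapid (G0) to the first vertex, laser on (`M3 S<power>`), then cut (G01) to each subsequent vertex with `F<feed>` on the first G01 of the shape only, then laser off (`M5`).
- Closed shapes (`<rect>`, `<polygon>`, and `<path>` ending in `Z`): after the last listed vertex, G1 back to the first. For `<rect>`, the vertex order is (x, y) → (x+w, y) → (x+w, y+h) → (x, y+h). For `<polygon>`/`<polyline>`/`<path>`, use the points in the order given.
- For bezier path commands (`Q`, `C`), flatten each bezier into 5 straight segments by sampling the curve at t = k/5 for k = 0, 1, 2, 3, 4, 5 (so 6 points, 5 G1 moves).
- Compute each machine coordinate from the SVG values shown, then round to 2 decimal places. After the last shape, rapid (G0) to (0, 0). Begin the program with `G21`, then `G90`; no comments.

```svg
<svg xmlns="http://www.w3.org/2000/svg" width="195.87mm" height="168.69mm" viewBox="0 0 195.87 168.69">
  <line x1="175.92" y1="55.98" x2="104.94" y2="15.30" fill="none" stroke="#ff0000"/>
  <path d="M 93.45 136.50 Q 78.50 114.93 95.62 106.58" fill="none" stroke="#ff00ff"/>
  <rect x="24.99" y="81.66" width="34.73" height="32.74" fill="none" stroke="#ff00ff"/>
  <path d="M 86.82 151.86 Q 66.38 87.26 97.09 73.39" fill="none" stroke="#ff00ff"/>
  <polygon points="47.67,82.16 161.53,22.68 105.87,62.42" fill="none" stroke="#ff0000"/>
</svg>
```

1 u = 1 mm; y_m = 168.69 − y.

[1] `<line>` line segment, #ff0000→cut S909 F702: (175.92,112.71) → (104.94,153.39)

[2] `<path>` quadratic bezier, #ff00ff→engrave S151 F4572: (93.45,32.19) → (88.75,40.29) → (86.62,47.33) → (87.06,53.31) → (90.05,58.24) → (95.62,62.11)

[3] `<rect>` rectangle, #ff00ff→engrave S151 F4572: (24.99,87.03) → (59.72,87.03) → (59.72,54.29) → (24.99,54.29) → (24.99,87.03) (closed)

[4] `<path>` quadratic bezier, #ff00ff→engrave S151 F4572: (86.82,16.83) → (80.69,40.64) → (78.65,60.39) → (80.71,76.09) → (86.85,87.72) → (97.09,95.30)

[5] `<polygon>` closed polygon, #ff0000→cut S909 F702: (47.67,86.53) → (161.53,146.01) → (105.87,106.27) → (47.67,86.53) (closed)

G21
G90
G0 X175.92 Y112.71
M3 S909
G01 X104.94 Y153.39 F702
M5
G0 X93.45 Y32.19
M3 S151
G01 X88.75 Y40.29 F4572
G01 X86.62 Y47.33
G01 X87.06 Y53.31
G01 X90.05 Y58.24
G01 X95.62 Y62.11
M5
G0 X24.99 Y87.03
M3 S151
G01 X59.72 Y87.03 F4572
G01 X59.72 Y54.29
G01 X24.99 Y54.29
G01 X24.99 Y87.03
M5
G0 X86.82 Y16.83
M3 S151
G01 X80.69 Y40.64 F4572
G01 X78.65 Y60.39
G01 X80.71 Y76.09
G01 X86.85 Y87.72
G01 X97.09 Y95.30
M5
G0 X47.67 Y86.53
M3 S909
G01 X161.53 Y146.01 F702
G01 X105.87 Y106.27
G01 X47.67 Y86.53
M5
G0 X0.00 Y0.00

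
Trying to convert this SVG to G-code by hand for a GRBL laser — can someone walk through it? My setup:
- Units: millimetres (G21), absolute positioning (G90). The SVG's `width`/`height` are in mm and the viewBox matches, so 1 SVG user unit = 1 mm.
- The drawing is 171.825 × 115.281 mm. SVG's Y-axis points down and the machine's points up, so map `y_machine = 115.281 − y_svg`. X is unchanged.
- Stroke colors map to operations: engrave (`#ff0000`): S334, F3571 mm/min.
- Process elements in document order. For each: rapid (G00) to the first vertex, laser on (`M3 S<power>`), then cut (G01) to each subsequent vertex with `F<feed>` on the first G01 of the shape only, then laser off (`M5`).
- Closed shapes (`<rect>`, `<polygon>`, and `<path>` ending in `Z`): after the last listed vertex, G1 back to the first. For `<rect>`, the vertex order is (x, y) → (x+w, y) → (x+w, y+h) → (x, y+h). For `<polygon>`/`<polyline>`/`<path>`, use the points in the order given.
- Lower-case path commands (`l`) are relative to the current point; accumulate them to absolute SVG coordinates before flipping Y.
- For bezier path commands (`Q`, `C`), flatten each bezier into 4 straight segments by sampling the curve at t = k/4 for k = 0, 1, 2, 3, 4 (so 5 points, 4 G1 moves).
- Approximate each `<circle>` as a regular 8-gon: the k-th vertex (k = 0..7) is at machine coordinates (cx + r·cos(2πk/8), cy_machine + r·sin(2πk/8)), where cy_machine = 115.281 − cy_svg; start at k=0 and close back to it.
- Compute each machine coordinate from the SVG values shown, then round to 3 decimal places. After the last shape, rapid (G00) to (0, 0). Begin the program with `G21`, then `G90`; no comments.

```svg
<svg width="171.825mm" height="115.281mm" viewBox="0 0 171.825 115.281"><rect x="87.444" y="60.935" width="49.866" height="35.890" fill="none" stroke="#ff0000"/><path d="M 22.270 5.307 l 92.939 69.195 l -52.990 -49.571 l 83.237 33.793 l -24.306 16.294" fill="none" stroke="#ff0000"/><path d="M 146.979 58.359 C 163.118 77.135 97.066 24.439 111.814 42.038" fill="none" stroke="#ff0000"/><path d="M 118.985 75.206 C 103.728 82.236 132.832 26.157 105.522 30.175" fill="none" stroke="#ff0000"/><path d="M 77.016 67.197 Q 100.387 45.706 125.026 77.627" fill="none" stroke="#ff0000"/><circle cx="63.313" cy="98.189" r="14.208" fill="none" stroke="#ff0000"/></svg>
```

1 u = 1 mm; y_m = 115.281 − y.

[1] `<rect>` rectangle, #ff0000→engrave S334 F3571: (87.444,54.346) → (137.310,54.346) → (137.310,18.456) → (87.444,18.456) → (87.444,54.346) (closed)

[2] `<path>` open polyline, #ff0000→engrave S334 F3571: (22.270,109.974) → (115.209,40.779) → (62.219,90.350) → (145.456,56.557) → (121.150,40.263)

[3] `<path>` cubic bezier, #ff0000→engrave S334 F3571: (146.979,56.922) → (146.219,54.026) → (129.918,64.641) → (113.356,75.477) → (111.814,73.243)

[4] `<path>` cubic bezier, #ff0000→engrave S334 F3571: (118.985,40.075) → (114.285,44.710) → (116.773,61.461) → (117.001,78.776) → (105.522,85.106)

[5] `<path>` quadratic bezier, #ff0000→engrave S334 F3571: (77.016,48.084) → (88.781,55.491) → (100.704,56.222) → (112.786,50.276) → (125.026,37.654)

[6] `<circle>` circle, #ff0000→engrave S334 F3571: (77.521,17.092) → (73.360,27.139) → (63.313,31.300) → (53.266,27.139) → (49.105,17.092) → (53.266,7.045) → (63.313,2.884) → (73.360,7.045) → (77.521,17.092) (closed)

G21
G90
G00 X87.444 Y54.346
M3 S334
G01 X137.310 Y54.346 F3571
G01 X137.310 Y18.456
G01 X87.444 Y18.456
G01 X87.444 Y54.346
M5
G00 X22.270 Y109.974
M3 S334
G01 X115.209 Y40.779 F3571
G01 X62.219 Y90.350
G01 X145.456 Y56.557
G01 X121.150 Y40.263
M5
G00 X146.979 Y56.922
M3 S334
G01 X146.219 Y54.026 F3571
G01 X129.918 Y64.641
G01 X113.356 Y75.477
G01 X111.814 Y73.243
M5
G00 X118.985 Y40.075
M3 S334
G01 X114.285 Y44.710 F3571
G01 X116.773 Y61.461
G01 X117.001 Y78.776
G01 X105.522 Y85.106
M5
G00 X77.016 Y48.084
M3 S334
G01 X88.781 Y55.491 F3571
G01 X100.704 Y56.222
G01 X112.786 Y50.276
G01 X125.026 Y37.654
M5
G00 X77.521 Y17.092
M3 S334
G01 X73.360 Y27.139 F3571
G01 X63.313 Y31.300
G01 X53.266 Y27.139
G01 X49.105 Y17.092
G01 X53.266 Y7.045
G01 X63.313 Y2.884
G01 X73.360 Y7.045
G01 X77.521 Y17.092
M5
G00 X0.000 Y0.000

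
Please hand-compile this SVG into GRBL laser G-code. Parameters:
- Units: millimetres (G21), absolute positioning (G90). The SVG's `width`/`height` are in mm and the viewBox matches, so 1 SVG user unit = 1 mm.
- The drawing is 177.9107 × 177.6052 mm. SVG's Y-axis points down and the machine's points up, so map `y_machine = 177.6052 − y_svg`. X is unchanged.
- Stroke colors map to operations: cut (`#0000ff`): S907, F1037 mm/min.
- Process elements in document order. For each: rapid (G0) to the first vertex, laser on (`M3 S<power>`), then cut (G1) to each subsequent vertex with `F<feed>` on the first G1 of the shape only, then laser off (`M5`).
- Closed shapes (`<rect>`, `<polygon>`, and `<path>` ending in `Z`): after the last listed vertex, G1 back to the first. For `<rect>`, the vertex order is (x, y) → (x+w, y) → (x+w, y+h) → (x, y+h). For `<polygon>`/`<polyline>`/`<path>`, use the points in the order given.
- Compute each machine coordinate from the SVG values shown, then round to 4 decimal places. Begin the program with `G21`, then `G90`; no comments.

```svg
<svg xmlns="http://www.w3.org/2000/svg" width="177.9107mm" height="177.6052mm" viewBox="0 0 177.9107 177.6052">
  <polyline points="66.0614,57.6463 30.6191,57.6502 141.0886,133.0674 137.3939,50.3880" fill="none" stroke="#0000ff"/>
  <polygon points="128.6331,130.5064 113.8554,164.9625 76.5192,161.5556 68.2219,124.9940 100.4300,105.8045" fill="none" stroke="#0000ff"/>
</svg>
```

G21
G90
G0 X66.0614 Y119.9589
M3 S907
G1 X30.6191 Y119.9550 F1037
G1 X141.0886 Y44.5378
G1 X137.3939 Y127.2172
M5
G0 X128.6331 Y47.0988
M3 S907
G1 X113.8554 Y12.6427 F1037
G1 X76.5192 Y16.0496
G1 X68.2219 Y52.6112
G1 X100.4300 Y71.8007
G1 X128.6331 Y47.0988
M5

Since the viewBox matches the mm dimensions, user units are millimetres directly. The only transform is the Y-flip y_m = 177.6052 − y_svg.

Shape 1 is a open polyline drawn with `<polyline>`. Its stroke #0000ff means cut at S907, F1037. After flipping Y the toolpath is (66.0614,119.9589) → (30.6191,119.9550) → (141.0886,44.5378) → (137.3939,127.2172).

Shape 2 is a regular polygon drawn with `<polygon>`. Its stroke #0000ff means cut at S907, F1037. After flipping Y the toolpath is (128.6331,47.0988) → (113.8554,12.6427) → (76.5192,16.0496) → (68.2219,52.6112) → (100.4300,71.8007) → (128.6331,47.0988), returning to the start.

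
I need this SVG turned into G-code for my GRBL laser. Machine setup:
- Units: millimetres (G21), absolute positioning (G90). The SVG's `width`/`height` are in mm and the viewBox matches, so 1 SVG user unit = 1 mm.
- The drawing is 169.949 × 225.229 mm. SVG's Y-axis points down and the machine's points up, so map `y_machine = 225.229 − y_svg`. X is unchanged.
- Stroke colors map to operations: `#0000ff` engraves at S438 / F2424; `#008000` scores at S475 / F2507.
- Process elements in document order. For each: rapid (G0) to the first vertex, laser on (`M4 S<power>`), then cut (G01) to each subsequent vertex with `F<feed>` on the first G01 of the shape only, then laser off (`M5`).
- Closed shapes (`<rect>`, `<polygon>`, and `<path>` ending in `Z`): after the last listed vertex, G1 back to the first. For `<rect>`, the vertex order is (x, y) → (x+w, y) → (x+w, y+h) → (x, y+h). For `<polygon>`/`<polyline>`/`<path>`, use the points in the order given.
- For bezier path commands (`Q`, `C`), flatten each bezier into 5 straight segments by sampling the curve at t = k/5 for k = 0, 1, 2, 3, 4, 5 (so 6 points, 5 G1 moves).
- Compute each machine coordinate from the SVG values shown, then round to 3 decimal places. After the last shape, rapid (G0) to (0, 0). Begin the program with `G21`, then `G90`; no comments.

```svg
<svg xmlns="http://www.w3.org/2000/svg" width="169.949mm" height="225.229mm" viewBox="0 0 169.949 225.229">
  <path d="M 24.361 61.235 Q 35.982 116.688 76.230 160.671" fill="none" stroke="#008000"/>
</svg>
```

G21
G90
G0 X24.361 Y163.994
M4 S475
G01 X30.154 Y142.272 F2507
G01 X38.238 Y121.467
G01 X48.612 Y101.580
G01 X61.276 Y82.610
G01 X76.230 Y64.558
M5
G0 X0.000 Y0.000

viewBox `0 0 169.949 225.229` with mm width/height → 1 unit = 1 mm. Flip: y_m = 225.229 − y_svg.

**Shape 1** — `<path>` quadratic bezier, stroke `#008000` → score (S475, F2507). Control points (SVG): P0=(24.361,61.235), P1=(35.982,116.688), P2=(76.230,160.671); sampled at t=k/5. Machine vertices: (24.361,163.994) → (30.154,142.272) → (38.238,121.467) → (48.612,101.580) → (61.276,82.610) → (76.230,64.558). Open path.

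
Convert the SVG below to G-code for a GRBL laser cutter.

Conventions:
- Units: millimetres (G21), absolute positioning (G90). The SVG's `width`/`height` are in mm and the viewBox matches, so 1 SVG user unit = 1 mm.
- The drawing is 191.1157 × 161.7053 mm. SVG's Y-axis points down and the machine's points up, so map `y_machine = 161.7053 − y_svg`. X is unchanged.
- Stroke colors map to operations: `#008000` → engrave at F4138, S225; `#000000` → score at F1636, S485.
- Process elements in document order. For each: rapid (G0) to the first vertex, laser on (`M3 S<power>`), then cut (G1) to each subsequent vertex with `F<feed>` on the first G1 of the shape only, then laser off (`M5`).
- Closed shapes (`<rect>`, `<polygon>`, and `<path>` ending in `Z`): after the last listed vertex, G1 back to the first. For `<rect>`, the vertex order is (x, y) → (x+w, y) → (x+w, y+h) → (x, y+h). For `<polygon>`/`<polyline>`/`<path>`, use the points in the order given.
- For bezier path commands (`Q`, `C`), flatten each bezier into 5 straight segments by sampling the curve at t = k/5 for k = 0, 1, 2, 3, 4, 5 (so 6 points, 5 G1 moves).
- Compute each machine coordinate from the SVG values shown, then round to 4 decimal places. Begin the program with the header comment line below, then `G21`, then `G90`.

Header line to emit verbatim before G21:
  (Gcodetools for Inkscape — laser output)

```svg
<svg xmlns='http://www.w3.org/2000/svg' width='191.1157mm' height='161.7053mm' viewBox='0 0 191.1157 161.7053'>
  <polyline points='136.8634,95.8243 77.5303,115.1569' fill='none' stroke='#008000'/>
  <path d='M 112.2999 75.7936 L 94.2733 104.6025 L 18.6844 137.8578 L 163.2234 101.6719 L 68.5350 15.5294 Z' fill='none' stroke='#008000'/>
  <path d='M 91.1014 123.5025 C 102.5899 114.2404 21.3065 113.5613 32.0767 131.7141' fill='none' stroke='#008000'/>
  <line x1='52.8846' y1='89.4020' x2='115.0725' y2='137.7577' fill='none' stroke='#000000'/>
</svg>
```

Since the viewBox matches the mm dimensions, user units are millimetres directly. The only transform is the Y-flip y_m = 161.7053 − y_svg.

Shape 1 is a line segment drawn with `<polyline>`. Its stroke #008000 means engrave at S225, F4138. After flipping Y the toolpath is (136.8634,65.8810) → (77.5303,46.5484).

Shape 2 is a closed polygon drawn with `<path>`. Its stroke #008000 means engrave at S225, F4138. After flipping Y the toolpath is (112.2999,85.9117) → (94.2733,57.1028) → (18.6844,23.8475) → (163.2234,60.0334) → (68.5350,146.1759) → (112.2999,85.9117), returning to the start.

Shape 3 is a cubic bezier drawn with `<path>`. Its stroke #008000 means engrave at S225, F4138. After flipping Y the toolpath is (91.1014,38.2028) → (88.3405,42.6481) → (72.1859,44.5416) → (51.5094,43.3912) → (35.1824,38.7050) → (32.0767,29.9912).

Shape 4 is a line segment drawn with `<line>`. Its stroke #000000 means score at S485, F1636. After flipping Y the toolpath is (52.8846,72.3033) → (115.0725,23.9476).

(Gcodetools for Inkscape — laser output)
G21
G90
G0 X136.8634 Y65.8810
M3 S225
G1 X77.5303 Y46.5484 F4138
M5
G0 X112.2999 Y85.9117
M3 S225
G1 X94.2733 Y57.1028 F4138
G1 X18.6844 Y23.8475
G1 X163.2234 Y60.0334
G1 X68.5350 Y146.1759
G1 X112.2999 Y85.9117
M5
G0 X91.1014 Y38.2028
M3 S225
G1 X88.3405 Y42.6481 F4138
G1 X72.1859 Y44.5416
G1 X51.5094 Y43.3912
G1 X35.1824 Y38.7050
G1 X32.0767 Y29.9912
M5
G0 X52.8846 Y72.3033
M3 S485
G1 X115.0725 Y23.9476 F1636
M5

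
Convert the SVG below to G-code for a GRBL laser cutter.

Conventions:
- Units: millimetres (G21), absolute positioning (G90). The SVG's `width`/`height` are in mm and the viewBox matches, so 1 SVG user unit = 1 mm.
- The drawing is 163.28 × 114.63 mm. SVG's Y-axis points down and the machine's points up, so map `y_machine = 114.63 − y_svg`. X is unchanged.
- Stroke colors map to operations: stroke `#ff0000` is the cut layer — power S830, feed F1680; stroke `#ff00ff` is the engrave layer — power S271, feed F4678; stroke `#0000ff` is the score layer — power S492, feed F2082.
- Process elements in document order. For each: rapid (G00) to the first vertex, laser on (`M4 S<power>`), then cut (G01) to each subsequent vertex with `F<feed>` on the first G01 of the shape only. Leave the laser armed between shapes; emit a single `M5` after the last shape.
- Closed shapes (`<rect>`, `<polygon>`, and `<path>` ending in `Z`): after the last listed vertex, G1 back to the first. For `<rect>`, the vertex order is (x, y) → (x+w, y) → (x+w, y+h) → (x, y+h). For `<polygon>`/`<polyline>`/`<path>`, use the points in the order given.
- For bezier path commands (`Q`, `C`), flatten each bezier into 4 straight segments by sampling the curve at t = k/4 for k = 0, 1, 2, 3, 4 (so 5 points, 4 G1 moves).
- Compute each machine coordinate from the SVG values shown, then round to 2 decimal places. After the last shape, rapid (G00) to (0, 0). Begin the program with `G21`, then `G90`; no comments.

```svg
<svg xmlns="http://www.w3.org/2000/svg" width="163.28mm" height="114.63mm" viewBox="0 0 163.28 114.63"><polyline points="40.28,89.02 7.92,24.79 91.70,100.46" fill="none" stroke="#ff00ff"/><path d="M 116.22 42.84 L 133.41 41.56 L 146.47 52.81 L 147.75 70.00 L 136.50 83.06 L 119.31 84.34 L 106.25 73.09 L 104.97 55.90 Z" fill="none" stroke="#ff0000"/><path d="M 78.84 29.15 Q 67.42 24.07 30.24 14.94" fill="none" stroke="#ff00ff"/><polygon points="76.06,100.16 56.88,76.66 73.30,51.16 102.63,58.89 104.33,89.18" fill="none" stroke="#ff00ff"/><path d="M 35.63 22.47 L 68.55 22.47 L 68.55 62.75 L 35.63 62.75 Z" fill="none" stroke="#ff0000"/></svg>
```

G21
G90
G00 X40.28 Y25.61
M4 S271
G01 X7.92 Y89.84 F4678
G01 X91.70 Y14.17
G00 X116.22 Y71.79
M4 S830
G01 X133.41 Y73.07 F1680
G01 X146.47 Y61.82
G01 X147.75 Y44.63
G01 X136.50 Y31.57
G01 X119.31 Y30.29
G01 X106.25 Y41.54
G01 X104.97 Y58.73
G01 X116.22 Y71.79
G00 X78.84 Y85.48
M4 S271
G01 X71.52 Y88.27 F4678
G01 X60.98 Y91.57
G01 X47.22 Y95.38
G01 X30.24 Y99.69
G00 X76.06 Y14.47
M4 S271
G01 X56.88 Y37.97 F4678
G01 X73.30 Y63.47
G01 X102.63 Y55.74
G01 X104.33 Y25.45
G01 X76.06 Y14.47
G00 X35.63 Y92.16
M4 S830
G01 X68.55 Y92.16 F1680
G01 X68.55 Y51.88
G01 X35.63 Y51.88
G01 X35.63 Y92.16
M5
G00 X0.00 Y0.00

viewBox `0 0 163.28 114.63` with mm width/height → 1 unit = 1 mm. Flip: y_m = 114.63 − y_svg.

**Shape 1** — `<polyline>` open polyline, stroke `#ff00ff` → engrave (S271, F4678). Machine vertices: (40.28,25.61) → (7.92,89.84) → (91.70,14.17). Open path.

**Shape 2** — `<path>` regular polygon, stroke `#ff0000` → cut (S830, F1680). Machine vertices: (116.22,71.79) → (133.41,73.07) → (146.47,61.82) → (147.75,44.63) → (136.50,31.57) → (119.31,30.29) → (106.25,41.54) → (104.97,58.73) → (116.22,71.79). Closed: final G1 returns to the first vertex.

**Shape 3** — `<path>` quadratic bezier, stroke `#ff00ff` → engrave (S271, F4678). Control points (SVG): P0=(78.84,29.15), P1=(67.42,24.07), P2=(30.24,14.94); sampled at t=k/4. Machine vertices: (78.84,85.48) → (71.52,88.27) → (60.98,91.57) → (47.22,95.38) → (30.24,99.69). Open path.

**Shape 4** — `<polygon>` regular polygon, stroke `#ff00ff` → engrave (S271, F4678). Machine vertices: (76.06,14.47) → (56.88,37.97) → (73.30,63.47) → (102.63,55.74) → (104.33,25.45) → (76.06,14.47). Closed: final G1 returns to the first vertex.

**Shape 5** — `<path>` rectangle, stroke `#ff0000` → cut (S830, F1680). Machine vertices: (35.63,92.16) → (68.55,92.16) → (68.55,51.88) → (35.63,51.88) → (35.63,92.16). Closed: final G1 returns to the first vertex.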